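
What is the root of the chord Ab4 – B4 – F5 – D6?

Ab, B, F, D are the tones of a B diminished seventh chord (B–D–F–Ab), making B the root.

B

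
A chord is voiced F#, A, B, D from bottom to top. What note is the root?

The distinct letter names are F#, A, B, D. Arranged as a stack of thirds they read B–D–F#–A, so B is the root (a B minor seventh chord).

B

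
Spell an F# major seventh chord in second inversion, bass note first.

C#, E#, F#, A#

Spelling F# major seventh: F#–A#–C#–E#. In second inversion the fifth is bass, giving C#, E#, F#, A# from the bottom.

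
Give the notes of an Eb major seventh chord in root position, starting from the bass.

Spelling Eb major seventh: Eb–G–Bb–D. In root position the root is bass, giving Eb, G, Bb, D from the bottom.

Eb, G, Bb, D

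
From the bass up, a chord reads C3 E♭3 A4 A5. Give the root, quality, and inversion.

A diminished, first inversion

Reducing to letter names: C, Eb, A. These stack in thirds as A–C–Eb — an A diminished triad.
With the third (C) in the bass, the chord is in first inversion (figured bass 6).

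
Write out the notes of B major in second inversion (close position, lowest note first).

Spelling B major: B–D#–F#. In second inversion the fifth is bass, giving F#, B, D# from the bottom.

F#, B, D#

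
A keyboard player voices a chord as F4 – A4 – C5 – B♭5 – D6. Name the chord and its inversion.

Bb major ninth, second inversion

The distinct note names are F, A, C, Bb, D. Stacked in thirds they read Bb–D–F–A–C, which is a major ninth chord on Bb.
The lowest note is F, the fifth of the chord, so this is second inversion.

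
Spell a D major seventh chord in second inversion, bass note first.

D major seventh is D–F#–A–C#. Second inversion puts the fifth (A) in the bass, with the remaining tones above: A, C#, D, F#.

A, C#, D, F#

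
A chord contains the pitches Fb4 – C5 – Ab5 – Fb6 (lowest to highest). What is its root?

The distinct letter names are Fb, C, Ab. Arranged as a stack of thirds they read Fb–Ab–C, so Fb is the root (an Fb augmented triad).

Fb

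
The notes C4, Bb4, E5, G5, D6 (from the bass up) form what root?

C, Bb, E, G, D are the tones of a C dominant ninth chord (C–E–G–Bb–D), making C the root.

C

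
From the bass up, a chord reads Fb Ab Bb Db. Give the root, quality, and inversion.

Bb half-diminished seventh, second inversion

The distinct note names are Fb, Ab, Bb, Db. Stacked in thirds they read Bb–Db–Fb–Ab, which is a half-diminished seventh chord on Bb.
Fb is the fifth of Bb half-diminished seventh; fifth in the bass means second inversion (figured bass 4/3).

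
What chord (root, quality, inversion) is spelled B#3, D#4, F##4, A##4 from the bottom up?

Reducing to letter names: B#, D#, F##, A##. These stack in thirds as B#–D#–F##–A## — a B# minor-major seventh chord.
The lowest note is B#, the root of the chord, so this is root position (figured bass 7).

B# minor-major seventh, root position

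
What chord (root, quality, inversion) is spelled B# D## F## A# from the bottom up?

Reducing to letter names: B#, D##, F##, A#. These stack in thirds as B#–D##–F##–A# — a B# dominant seventh chord.
With the root (B#) in the bass, the chord is in root position (figured bass 7).

B# dominant seventh, root position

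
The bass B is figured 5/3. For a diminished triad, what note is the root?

The figures 5/3 mean the root of the chord is in the bass. If B is the root of a diminished triad, the root is B (chord tones B–D–F).

B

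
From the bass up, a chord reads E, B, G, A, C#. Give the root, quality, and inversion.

A dominant ninth, second inversion

The distinct note names are E, B, G, A, C#. Stacked in thirds they read A–C#–E–G–B, which is a dominant ninth chord on A.
With the fifth (E) in the bass, the chord is in second inversion.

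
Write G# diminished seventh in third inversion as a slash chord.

Third inversion of G# diminished seventh has the seventh (F) in the bass. As a slash chord: G#dim7/F.

G#dim7/F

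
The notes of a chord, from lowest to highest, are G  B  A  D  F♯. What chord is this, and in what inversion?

G major ninth, root position

The pitch classes G, B, A, D, F# arrange in thirds as G–B–D–F#–A: a G major ninth chord.
With the root (G) in the bass, the chord is in root position.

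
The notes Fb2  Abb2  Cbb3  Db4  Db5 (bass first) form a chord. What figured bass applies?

6/5

The notes Fb, Abb, Cbb, Db stack in thirds as Db–Fb–Abb–Cbb — a Db diminished seventh chord. The bass Fb is the third, so this is first inversion: figured 6/5.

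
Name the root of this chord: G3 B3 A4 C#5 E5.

A

Reordering G, B, A, C#, E into stacked thirds gives A–C#–E–G–B; the bottom of that stack, A, is the root.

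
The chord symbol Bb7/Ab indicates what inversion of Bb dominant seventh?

Bb7/Ab means Bb dominant seventh with Ab in the bass. Ab is the seventh of Bb dominant seventh (Bb–D–F–Ab), so this is third inversion.

third inversion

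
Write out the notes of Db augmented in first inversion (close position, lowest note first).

Db augmented is Db–F–A. First inversion puts the third (F) in the bass, with the remaining tones above: F, A, Db.

F, A, Db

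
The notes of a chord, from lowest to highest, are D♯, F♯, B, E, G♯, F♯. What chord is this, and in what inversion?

E major ninth, third inversion

The pitch classes D#, F#, B, E, G# arrange in thirds as E–G#–B–D#–F#: an E major ninth chord.
The lowest note is D#, the seventh of the chord, so this is third inversion.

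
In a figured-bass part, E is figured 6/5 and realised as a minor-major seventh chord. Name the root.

C#

The figures 6/5 mean the third of the chord is in the bass. If E is the third of a minor-major seventh chord, the root is C# (chord tones C#–E–G#–B#).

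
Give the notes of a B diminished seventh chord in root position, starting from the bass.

B diminished seventh is B–D–F–Ab. Root position puts the root (B) in the bass, with the remaining tones above: B, D, F, Ab.

B, D, F, Ab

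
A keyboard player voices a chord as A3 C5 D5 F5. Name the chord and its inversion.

The distinct note names are A, C, D, F. Stacked in thirds they read D–F–A–C, which is a minor seventh chord on D.
The lowest note is A, the fifth of the chord, so this is second inversion (figured bass 4/3).

D minor seventh, second inversion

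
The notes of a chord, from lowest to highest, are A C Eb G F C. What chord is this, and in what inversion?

The pitch classes A, C, Eb, G, F arrange in thirds as F–A–C–Eb–G: an F dominant ninth chord.
A is the third of F dominant ninth; third in the bass means first inversion.

F dominant ninth, first inversion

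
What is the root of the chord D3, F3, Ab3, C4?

Reordering D, F, Ab, C into stacked thirds gives D–F–Ab–C; the bottom of that stack, D, is the root.

D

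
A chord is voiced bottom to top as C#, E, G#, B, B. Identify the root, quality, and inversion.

Reducing to letter names: C#, E, G#, B. These stack in thirds as C#–E–G#–B — a C# minor seventh chord.
With the root (C#) in the bass, the chord is in root position (figured bass 7).

C# minor seventh, root position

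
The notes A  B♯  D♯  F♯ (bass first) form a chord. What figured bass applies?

The notes A, B#, D#, F# stack in thirds as B#–D#–F#–A — a B# diminished seventh chord. The bass A is the seventh, so this is third inversion: figured 4/2.

4/2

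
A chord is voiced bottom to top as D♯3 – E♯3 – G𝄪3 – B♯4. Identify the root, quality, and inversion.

Reducing to letter names: D#, E#, G##, B#. These stack in thirds as E#–G##–B#–D# — an E# dominant seventh chord.
With the seventh (D#) in the bass, the chord is in third inversion (figured bass 4/2).

E# dominant seventh, third inversion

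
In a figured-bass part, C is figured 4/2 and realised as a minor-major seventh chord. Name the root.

The figures 4/2 mean the seventh of the chord is in the bass. If C is the seventh of a minor-major seventh chord, the root is Db (chord tones Db–Fb–Ab–C).

Db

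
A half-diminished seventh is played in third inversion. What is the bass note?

A half-diminished seventh is A–C–Eb–G. Third inversion places the seventh in the bass: G.

G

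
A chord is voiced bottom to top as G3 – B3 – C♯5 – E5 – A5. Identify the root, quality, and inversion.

A dominant ninth, third inversion

The distinct note names are G, B, C#, E, A. Stacked in thirds they read A–C#–E–G–B, which is a dominant ninth chord on A.
With the seventh (G) in the bass, the chord is in third inversion.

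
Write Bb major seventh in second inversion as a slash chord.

Bbmaj7/F

Second inversion of Bb major seventh has the fifth (F) in the bass. As a slash chord: Bbmaj7/F.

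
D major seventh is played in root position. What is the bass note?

The root of D major seventh (D–F#–A–C#) is D; that is the bass in root position.

D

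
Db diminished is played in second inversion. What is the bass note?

Db diminished is Db–Fb–Abb. Second inversion places the fifth in the bass: Abb.

Abb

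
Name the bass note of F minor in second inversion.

C

F minor is F–Ab–C. Second inversion places the fifth in the bass: C.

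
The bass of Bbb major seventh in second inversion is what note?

Fb

The fifth of Bbb major seventh (Bbb–Db–Fb–Ab) is Fb; that is the bass in second inversion.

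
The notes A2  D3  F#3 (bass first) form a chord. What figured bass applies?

6/4

The notes A, D, F# stack in thirds as D–F#–A — a D major triad. The bass A is the fifth, so this is second inversion: figured 6/4.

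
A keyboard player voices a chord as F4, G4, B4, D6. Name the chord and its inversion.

The distinct note names are F, G, B, D. Stacked in thirds they read G–B–D–F, which is a dominant seventh chord on G.
The lowest note is F, the seventh of the chord, so this is third inversion (figured bass 4/2).

G dominant seventh, third inversion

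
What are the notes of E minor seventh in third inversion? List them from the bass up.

D, E, G, B

The chord tones are E–G–B–D. With the seventh (D) lowest for third inversion: D, E, G, B.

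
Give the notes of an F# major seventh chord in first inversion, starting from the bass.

A#, C#, E#, F#

F# major seventh is F#–A#–C#–E#. First inversion puts the third (A#) in the bass, with the remaining tones above: A#, C#, E#, F#.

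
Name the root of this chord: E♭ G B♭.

Reordering Eb, G, Bb into stacked thirds gives Eb–G–Bb; the bottom of that stack, Eb, is the root.

Eb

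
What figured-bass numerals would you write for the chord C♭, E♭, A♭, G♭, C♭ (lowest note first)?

6/5

The notes Cb, Eb, Ab, Gb stack in thirds as Ab–Cb–Eb–Gb — an Ab minor seventh chord. The bass Cb is the third, so this is first inversion: figured 6/5.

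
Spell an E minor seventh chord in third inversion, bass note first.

E minor seventh is E–G–B–D. Third inversion puts the seventh (D) in the bass, with the remaining tones above: D, E, G, B.

D, E, G, B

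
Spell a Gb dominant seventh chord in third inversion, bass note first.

Fb, Gb, Bb, Db

The chord tones are Gb–Bb–Db–Fb. With the seventh (Fb) lowest for third inversion: Fb, Gb, Bb, Db.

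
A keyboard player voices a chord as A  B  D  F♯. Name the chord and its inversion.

B minor seventh, third inversion

The distinct note names are A, B, D, F#. Stacked in thirds they read B–D–F#–A, which is a minor seventh chord on B.
A is the seventh of B minor seventh; seventh in the bass means third inversion (figured bass 4/2).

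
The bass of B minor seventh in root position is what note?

B

In root position the root is lowest. For B minor seventh (B–D–F#–A) that is B.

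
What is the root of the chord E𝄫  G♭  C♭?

Ebb, Gb, Cb are the tones of a Cb minor triad (Cb–Ebb–Gb), making Cb the root.

Cb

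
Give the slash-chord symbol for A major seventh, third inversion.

Third inversion of A major seventh has the seventh (G#) in the bass. As a slash chord: Amaj7/G#.

Amaj7/G#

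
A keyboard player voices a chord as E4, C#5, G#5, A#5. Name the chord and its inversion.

A# half-diminished seventh, second inversion

The pitch classes E, C#, G#, A# arrange in thirds as A#–C#–E–G#: an A# half-diminished seventh chord.
The lowest note is E, the fifth of the chord, so this is second inversion (figured bass 4/3).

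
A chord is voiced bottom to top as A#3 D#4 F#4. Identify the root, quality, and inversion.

D# minor, second inversion

Reducing to letter names: A#, D#, F#. These stack in thirds as D#–F#–A# — a D# minor triad.
With the fifth (A#) in the bass, the chord is in second inversion (figured bass 6/4).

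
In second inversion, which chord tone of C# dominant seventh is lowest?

G#

C# dominant seventh is C#–E#–G#–B. Second inversion places the fifth in the bass: G#.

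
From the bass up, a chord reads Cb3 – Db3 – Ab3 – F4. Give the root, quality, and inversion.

Db dominant seventh, third inversion

The distinct note names are Cb, Db, Ab, F. Stacked in thirds they read Db–F–Ab–Cb, which is a dominant seventh chord on Db.
Cb is the seventh of Db dominant seventh; seventh in the bass means third inversion (figured bass 4/2).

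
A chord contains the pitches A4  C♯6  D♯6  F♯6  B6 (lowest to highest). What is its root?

Reordering A, C#, D#, F#, B into stacked thirds gives B–D#–F#–A–C#; the bottom of that stack, B, is the root.

B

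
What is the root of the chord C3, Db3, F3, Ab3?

Db

The distinct letter names are C, Db, F, Ab. Arranged as a stack of thirds they read Db–F–Ab–C, so Db is the root (a Db major seventh chord).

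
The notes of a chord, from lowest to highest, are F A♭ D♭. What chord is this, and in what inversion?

Db major, first inversion

The pitch classes F, Ab, Db arrange in thirds as Db–F–Ab: a Db major triad.
F is the third of Db major; third in the bass means first inversion (figured bass 6).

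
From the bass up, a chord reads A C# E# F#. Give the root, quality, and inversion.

The pitch classes A, C#, E#, F# arrange in thirds as F#–A–C#–E#: an F# minor-major seventh chord.
With the third (A) in the bass, the chord is in first inversion (figured bass 6/5).

F# minor-major seventh, first inversion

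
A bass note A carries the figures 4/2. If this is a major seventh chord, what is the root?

Bb

The figures 4/2 mean the seventh of the chord is in the bass. If A is the seventh of a major seventh chord, the root is Bb (chord tones Bb–D–F–A).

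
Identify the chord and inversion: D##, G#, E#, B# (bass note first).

The distinct note names are D##, G#, E#, B#. Stacked in thirds they read E#–G#–B#–D##, which is a minor-major seventh chord on E#.
D## is the seventh of E# minor-major seventh; seventh in the bass means third inversion (figured bass 4/2).

E# minor-major seventh, third inversion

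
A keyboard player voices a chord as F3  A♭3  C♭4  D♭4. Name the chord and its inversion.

The distinct note names are F, Ab, Cb, Db. Stacked in thirds they read Db–F–Ab–Cb, which is a dominant seventh chord on Db.
F is the third of Db dominant seventh; third in the bass means first inversion (figured bass 6/5).

Db dominant seventh, first inversion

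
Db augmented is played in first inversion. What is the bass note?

F

Db augmented is Db–F–A. First inversion places the third in the bass: F.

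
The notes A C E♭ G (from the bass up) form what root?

A

The distinct letter names are A, C, Eb, G. Arranged as a stack of thirds they read A–C–Eb–G, so A is the root (an A half-diminished seventh chord).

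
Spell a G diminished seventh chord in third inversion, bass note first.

Fb, G, Bb, Db

G diminished seventh is G–Bb–Db–Fb. Third inversion puts the seventh (Fb) in the bass, with the remaining tones above: Fb, G, Bb, Db.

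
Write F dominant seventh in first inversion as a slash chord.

First inversion of F dominant seventh has the third (A) in the bass. As a slash chord: F7/A.

F7/A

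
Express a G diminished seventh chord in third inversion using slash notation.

Third inversion of G diminished seventh has the seventh (Fb) in the bass. As a slash chord: Gdim7/Fb.

Gdim7/Fb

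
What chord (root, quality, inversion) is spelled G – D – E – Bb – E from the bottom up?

Reducing to letter names: G, D, E, Bb. These stack in thirds as E–G–Bb–D — an E half-diminished seventh chord.
With the third (G) in the bass, the chord is in first inversion (figured bass 6/5).

E half-diminished seventh, first inversion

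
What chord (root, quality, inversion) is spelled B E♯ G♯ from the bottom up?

Reducing to letter names: B, E#, G#. These stack in thirds as E#–G#–B — an E# diminished triad.
The lowest note is B, the fifth of the chord, so this is second inversion (figured bass 6/4).

E# diminished, second inversion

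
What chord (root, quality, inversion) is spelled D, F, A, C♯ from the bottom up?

The pitch classes D, F, A, C# arrange in thirds as D–F–A–C#: a D minor-major seventh chord.
The lowest note is D, the root of the chord, so this is root position (figured bass 7).

D minor-major seventh, root position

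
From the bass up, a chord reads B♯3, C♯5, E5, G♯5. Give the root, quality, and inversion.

The distinct note names are B#, C#, E, G#. Stacked in thirds they read C#–E–G#–B#, which is a minor-major seventh chord on C#.
With the seventh (B#) in the bass, the chord is in third inversion (figured bass 4/2).

C# minor-major seventh, third inversion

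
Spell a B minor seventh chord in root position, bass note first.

B minor seventh is B–D–F#–A. Root position puts the root (B) in the bass, with the remaining tones above: B, D, F#, A.

B, D, F#, A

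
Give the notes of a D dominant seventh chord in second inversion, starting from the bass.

The chord tones are D–F#–A–C. With the fifth (A) lowest for second inversion: A, C, D, F#.

A, C, D, F#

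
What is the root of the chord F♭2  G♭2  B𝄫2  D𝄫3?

The distinct letter names are Fb, Gb, Bbb, Dbb. Arranged as a stack of thirds they read Gb–Bbb–Dbb–Fb, so Gb is the root (a Gb half-diminished seventh chord).

Gb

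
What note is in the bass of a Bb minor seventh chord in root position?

The root of Bb minor seventh (Bb–Db–F–Ab) is Bb; that is the bass in root position.

Bb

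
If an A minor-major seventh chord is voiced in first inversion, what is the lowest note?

A minor-major seventh is A–C–E–G#. First inversion places the third in the bass: C.

C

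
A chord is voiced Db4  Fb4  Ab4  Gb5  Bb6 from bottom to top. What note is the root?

The distinct letter names are Db, Fb, Ab, Gb, Bb. Arranged as a stack of thirds they read Gb–Bb–Db–Fb–Ab, so Gb is the root (a Gb dominant ninth chord).

Gb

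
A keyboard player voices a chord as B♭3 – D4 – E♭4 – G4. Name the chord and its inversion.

Eb major seventh, second inversion

The pitch classes Bb, D, Eb, G arrange in thirds as Eb–G–Bb–D: an Eb major seventh chord.
With the fifth (Bb) in the bass, the chord is in second inversion (figured bass 4/3).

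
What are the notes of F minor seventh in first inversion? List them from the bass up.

Ab, C, Eb, F

The chord tones are F–Ab–C–Eb. With the third (Ab) lowest for first inversion: Ab, C, Eb, F.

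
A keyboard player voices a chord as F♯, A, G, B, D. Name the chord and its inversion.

The distinct note names are F#, A, G, B, D. Stacked in thirds they read G–B–D–F#–A, which is a major ninth chord on G.
With the seventh (F#) in the bass, the chord is in third inversion.

G major ninth, third inversion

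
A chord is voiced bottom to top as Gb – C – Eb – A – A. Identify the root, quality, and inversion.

The pitch classes Gb, C, Eb, A arrange in thirds as A–C–Eb–Gb: an A diminished seventh chord.
With the seventh (Gb) in the bass, the chord is in third inversion (figured bass 4/2).

A diminished seventh, third inversion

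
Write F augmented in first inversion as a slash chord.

Faug/A

First inversion of F augmented has the third (A) in the bass. As a slash chord: Faug/A.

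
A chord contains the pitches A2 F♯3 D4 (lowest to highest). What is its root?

Reordering A, F#, D into stacked thirds gives D–F#–A; the bottom of that stack, D, is the root.

D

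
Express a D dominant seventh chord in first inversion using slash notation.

First inversion of D dominant seventh has the third (F#) in the bass. As a slash chord: D7/F#.

D7/F#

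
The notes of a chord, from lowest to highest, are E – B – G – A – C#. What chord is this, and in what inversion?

A dominant ninth, second inversion

The pitch classes E, B, G, A, C# arrange in thirds as A–C#–E–G–B: an A dominant ninth chord.
With the fifth (E) in the bass, the chord is in second inversion.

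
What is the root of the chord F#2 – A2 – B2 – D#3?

B

F#, A, B, D# are the tones of a B dominant seventh chord (B–D#–F#–A), making B the root.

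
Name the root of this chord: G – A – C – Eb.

A

The distinct letter names are G, A, C, Eb. Arranged as a stack of thirds they read A–C–Eb–G, so A is the root (an A half-diminished seventh chord).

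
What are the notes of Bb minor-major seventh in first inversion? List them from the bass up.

Db, F, A, Bb

Bb minor-major seventh is Bb–Db–F–A. First inversion puts the third (Db) in the bass, with the remaining tones above: Db, F, A, Bb.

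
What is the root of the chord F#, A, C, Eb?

F#

Reordering F#, A, C, Eb into stacked thirds gives F#–A–C–Eb; the bottom of that stack, F#, is the root.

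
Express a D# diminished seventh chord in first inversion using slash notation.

D#dim7/F#

First inversion of D# diminished seventh has the third (F#) in the bass. As a slash chord: D#dim7/F#.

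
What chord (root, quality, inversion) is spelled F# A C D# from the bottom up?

Reducing to letter names: F#, A, C, D#. These stack in thirds as D#–F#–A–C — a D# diminished seventh chord.
The lowest note is F#, the third of the chord, so this is first inversion (figured bass 6/5).

D# diminished seventh, first inversion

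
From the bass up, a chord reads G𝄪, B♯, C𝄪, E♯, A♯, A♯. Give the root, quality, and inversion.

A# major ninth, third inversion

The pitch classes G##, B#, C##, E#, A# arrange in thirds as A#–C##–E#–G##–B#: an A# major ninth chord.
The lowest note is G##, the seventh of the chord, so this is third inversion.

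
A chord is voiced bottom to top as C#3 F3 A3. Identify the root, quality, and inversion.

F augmented, second inversion

The distinct note names are C#, F, A. Stacked in thirds they read F–A–C#, which is an augmented triad on F.
C# is the fifth of F augmented; fifth in the bass means second inversion (figured bass 6/4).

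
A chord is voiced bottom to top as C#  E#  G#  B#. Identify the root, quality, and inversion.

C# major seventh, root position

Reducing to letter names: C#, E#, G#, B#. These stack in thirds as C#–E#–G#–B# — a C# major seventh chord.
C# is the root of C# major seventh; root in the bass means root position (figured bass 7).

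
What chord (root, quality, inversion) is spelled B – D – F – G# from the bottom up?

G# diminished seventh, first inversion

The pitch classes B, D, F, G# arrange in thirds as G#–B–D–F: a G# diminished seventh chord.
The lowest note is B, the third of the chord, so this is first inversion (figured bass 6/5).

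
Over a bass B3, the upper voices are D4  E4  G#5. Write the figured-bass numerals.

4/3

The notes B, D, E, G# stack in thirds as E–G#–B–D — an E dominant seventh chord. The bass B is the fifth, so this is second inversion: figured 4/3.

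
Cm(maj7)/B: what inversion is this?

third inversion

Cm(maj7)/B means C minor-major seventh with B in the bass. B is the seventh of C minor-major seventh (C–Eb–G–B), so this is third inversion.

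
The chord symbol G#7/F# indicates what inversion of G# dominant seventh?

G#7/F# means G# dominant seventh with F# in the bass. F# is the seventh of G# dominant seventh (G#–B#–D#–F#), so this is third inversion.

third inversion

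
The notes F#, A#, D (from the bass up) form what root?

D

Reordering F#, A#, D into stacked thirds gives D–F#–A#; the bottom of that stack, D, is the root.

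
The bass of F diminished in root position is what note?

F

F diminished is F–Ab–Cb. Root position places the root in the bass: F.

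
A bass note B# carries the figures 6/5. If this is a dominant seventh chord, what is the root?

G#

The figures 6/5 mean the third of the chord is in the bass. If B# is the third of a dominant seventh chord, the root is G# (chord tones G#–B#–D#–F#).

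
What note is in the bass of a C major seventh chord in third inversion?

The seventh of C major seventh (C–E–G–B) is B; that is the bass in third inversion.

B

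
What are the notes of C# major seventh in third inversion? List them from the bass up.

The chord tones are C#–E#–G#–B#. With the seventh (B#) lowest for third inversion: B#, C#, E#, G#.

B#, C#, E#, G#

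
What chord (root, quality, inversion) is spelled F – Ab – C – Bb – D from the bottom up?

The distinct note names are F, Ab, C, Bb, D. Stacked in thirds they read Bb–D–F–Ab–C, which is a dominant ninth chord on Bb.
F is the fifth of Bb dominant ninth; fifth in the bass means second inversion.

Bb dominant ninth, second inversion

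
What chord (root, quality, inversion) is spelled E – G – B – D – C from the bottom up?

C major ninth, first inversion

The distinct note names are E, G, B, D, C. Stacked in thirds they read C–E–G–B–D, which is a major ninth chord on C.
The lowest note is E, the third of the chord, so this is first inversion.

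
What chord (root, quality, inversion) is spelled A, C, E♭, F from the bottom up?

F dominant seventh, first inversion

Reducing to letter names: A, C, Eb, F. These stack in thirds as F–A–C–Eb — an F dominant seventh chord.
With the third (A) in the bass, the chord is in first inversion (figured bass 6/5).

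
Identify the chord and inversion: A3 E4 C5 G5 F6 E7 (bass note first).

Reducing to letter names: A, E, C, G, F. These stack in thirds as F–A–C–E–G — an F major ninth chord.
A is the third of F major ninth; third in the bass means first inversion.

F major ninth, first inversion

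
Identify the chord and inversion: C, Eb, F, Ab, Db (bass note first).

The distinct note names are C, Eb, F, Ab, Db. Stacked in thirds they read Db–F–Ab–C–Eb, which is a major ninth chord on Db.
C is the seventh of Db major ninth; seventh in the bass means third inversion.

Db major ninth, third inversion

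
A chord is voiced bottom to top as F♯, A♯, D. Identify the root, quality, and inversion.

Reducing to letter names: F#, A#, D. These stack in thirds as D–F#–A# — a D augmented triad.
F# is the third of D augmented; third in the bass means first inversion (figured bass 6).

D augmented, first inversion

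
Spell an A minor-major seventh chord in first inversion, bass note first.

The chord tones are A–C–E–G#. With the third (C) lowest for first inversion: C, E, G#, A.

C, E, G#, A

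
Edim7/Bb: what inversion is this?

second inversion

Edim7/Bb means E diminished seventh with Bb in the bass. Bb is the fifth of E diminished seventh (E–G–Bb–Db), so this is second inversion.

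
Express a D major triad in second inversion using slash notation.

Dmaj/A

Second inversion of D major has the fifth (A) in the bass. As a slash chord: Dmaj/A.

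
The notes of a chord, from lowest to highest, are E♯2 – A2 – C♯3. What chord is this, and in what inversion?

The distinct note names are E#, A, C#. Stacked in thirds they read A–C#–E#, which is an augmented triad on A.
E# is the fifth of A augmented; fifth in the bass means second inversion (figured bass 6/4).

A augmented, second inversion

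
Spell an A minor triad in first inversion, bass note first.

Spelling A minor: A–C–E. In first inversion the third is bass, giving C, E, A from the bottom.

C, E, A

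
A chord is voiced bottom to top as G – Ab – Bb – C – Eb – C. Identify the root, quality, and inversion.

The distinct note names are G, Ab, Bb, C, Eb. Stacked in thirds they read Ab–C–Eb–G–Bb, which is a major ninth chord on Ab.
G is the seventh of Ab major ninth; seventh in the bass means third inversion.

Ab major ninth, third inversion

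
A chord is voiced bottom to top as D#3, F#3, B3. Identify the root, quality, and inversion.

Reducing to letter names: D#, F#, B. These stack in thirds as B–D#–F# — a B major triad.
With the third (D#) in the bass, the chord is in first inversion (figured bass 6).

B major, first inversion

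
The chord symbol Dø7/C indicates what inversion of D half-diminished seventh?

Dø7/C means D half-diminished seventh with C in the bass. C is the seventh of D half-diminished seventh (D–F–Ab–C), so this is third inversion.

third inversion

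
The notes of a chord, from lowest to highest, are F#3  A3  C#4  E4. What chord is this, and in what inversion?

The pitch classes F#, A, C#, E arrange in thirds as F#–A–C#–E: an F# minor seventh chord.
F# is the root of F# minor seventh; root in the bass means root position (figured bass 7).

F# minor seventh, root position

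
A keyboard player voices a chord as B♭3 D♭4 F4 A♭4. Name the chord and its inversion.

Bb minor seventh, root position

The pitch classes Bb, Db, F, Ab arrange in thirds as Bb–Db–F–Ab: a Bb minor seventh chord.
With the root (Bb) in the bass, the chord is in root position (figured bass 7).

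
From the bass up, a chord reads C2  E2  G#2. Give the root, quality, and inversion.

The pitch classes C, E, G# arrange in thirds as C–E–G#: a C augmented triad.
The lowest note is C, the root of the chord, so this is root position (figured bass 5/3).

C augmented, root position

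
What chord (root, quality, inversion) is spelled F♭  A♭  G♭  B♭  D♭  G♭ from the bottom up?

Gb dominant ninth, third inversion

The distinct note names are Fb, Ab, Gb, Bb, Db. Stacked in thirds they read Gb–Bb–Db–Fb–Ab, which is a dominant ninth chord on Gb.
The lowest note is Fb, the seventh of the chord, so this is third inversion.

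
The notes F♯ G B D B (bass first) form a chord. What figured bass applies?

4/2

The notes F#, G, B, D stack in thirds as G–B–D–F# — a G major seventh chord. The bass F# is the seventh, so this is third inversion: figured 4/2.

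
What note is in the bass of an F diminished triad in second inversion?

Cb

F diminished is F–Ab–Cb. Second inversion places the fifth in the bass: Cb.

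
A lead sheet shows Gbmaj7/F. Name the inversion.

third inversion

Gbmaj7/F means Gb major seventh with F in the bass. F is the seventh of Gb major seventh (Gb–Bb–Db–F), so this is third inversion.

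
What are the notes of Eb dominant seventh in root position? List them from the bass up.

Eb dominant seventh is Eb–G–Bb–Db. Root position puts the root (Eb) in the bass, with the remaining tones above: Eb, G, Bb, Db.

Eb, G, Bb, Db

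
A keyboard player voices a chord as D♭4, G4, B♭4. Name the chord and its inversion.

G diminished, second inversion

The distinct note names are Db, G, Bb. Stacked in thirds they read G–Bb–Db, which is a diminished triad on G.
Db is the fifth of G diminished; fifth in the bass means second inversion (figured bass 6/4).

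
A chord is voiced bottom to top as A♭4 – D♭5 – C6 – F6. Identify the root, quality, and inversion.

Reducing to letter names: Ab, Db, C, F. These stack in thirds as Db–F–Ab–C — a Db major seventh chord.
Ab is the fifth of Db major seventh; fifth in the bass means second inversion (figured bass 4/3).

Db major seventh, second inversion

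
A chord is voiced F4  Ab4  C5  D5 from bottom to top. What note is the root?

D

The distinct letter names are F, Ab, C, D. Arranged as a stack of thirds they read D–F–Ab–C, so D is the root (a D half-diminished seventh chord).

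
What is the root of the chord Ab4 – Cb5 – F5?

F

Ab, Cb, F are the tones of an F diminished triad (F–Ab–Cb), making F the root.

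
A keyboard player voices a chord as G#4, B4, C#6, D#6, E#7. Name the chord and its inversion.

The distinct note names are G#, B, C#, D#, E#. Stacked in thirds they read C#–E#–G#–B–D#, which is a dominant ninth chord on C#.
With the fifth (G#) in the bass, the chord is in second inversion.

C# dominant ninth, second inversion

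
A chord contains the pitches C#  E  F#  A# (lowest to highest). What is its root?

F#

C#, E, F#, A# are the tones of an F# dominant seventh chord (F#–A#–C#–E), making F# the root.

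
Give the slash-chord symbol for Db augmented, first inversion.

Dbaug/F

First inversion of Db augmented has the third (F) in the bass. As a slash chord: Dbaug/F.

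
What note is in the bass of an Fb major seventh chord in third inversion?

Eb

Fb major seventh is Fb–Ab–Cb–Eb. Third inversion places the seventh in the bass: Eb.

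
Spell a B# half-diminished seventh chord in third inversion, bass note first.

The chord tones are B#–D#–F#–A#. With the seventh (A#) lowest for third inversion: A#, B#, D#, F#.

A#, B#, D#, F#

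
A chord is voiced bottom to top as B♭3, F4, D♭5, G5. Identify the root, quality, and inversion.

G half-diminished seventh, first inversion

Reducing to letter names: Bb, F, Db, G. These stack in thirds as G–Bb–Db–F — a G half-diminished seventh chord.
With the third (Bb) in the bass, the chord is in first inversion (figured bass 6/5).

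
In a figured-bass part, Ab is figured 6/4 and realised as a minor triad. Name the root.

Db

The figures 6/4 mean the fifth of the chord is in the bass. If Ab is the fifth of a minor triad, the root is Db (chord tones Db–Fb–Ab).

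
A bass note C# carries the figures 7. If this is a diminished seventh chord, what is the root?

The figures 7 mean the root of the chord is in the bass. If C# is the root of a diminished seventh chord, the root is C# (chord tones C#–E–G–Bb).

C#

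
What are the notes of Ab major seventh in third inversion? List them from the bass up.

Spelling Ab major seventh: Ab–C–Eb–G. In third inversion the seventh is bass, giving G, Ab, C, Eb from the bottom.

G, Ab, C, Eb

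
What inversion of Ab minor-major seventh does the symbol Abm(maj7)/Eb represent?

second inversion

Abm(maj7)/Eb means Ab minor-major seventh with Eb in the bass. Eb is the fifth of Ab minor-major seventh (Ab–Cb–Eb–G), so this is second inversion.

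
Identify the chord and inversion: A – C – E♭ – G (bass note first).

A half-diminished seventh, root position

The pitch classes A, C, Eb, G arrange in thirds as A–C–Eb–G: an A half-diminished seventh chord.
A is the root of A half-diminished seventh; root in the bass means root position (figured bass 7).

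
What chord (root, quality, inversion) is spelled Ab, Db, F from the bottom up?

The distinct note names are Ab, Db, F. Stacked in thirds they read Db–F–Ab, which is a major triad on Db.
Ab is the fifth of Db major; fifth in the bass means second inversion (figured bass 6/4).

Db major, second inversion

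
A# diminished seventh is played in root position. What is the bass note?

A# diminished seventh is A#–C#–E–G. Root position places the root in the bass: A#.

A#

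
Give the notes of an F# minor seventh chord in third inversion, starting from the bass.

E, F#, A, C#

The chord tones are F#–A–C#–E. With the seventh (E) lowest for third inversion: E, F#, A, C#.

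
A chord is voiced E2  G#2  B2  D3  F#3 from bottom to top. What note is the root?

The distinct letter names are E, G#, B, D, F#. Arranged as a stack of thirds they read E–G#–B–D–F#, so E is the root (an E dominant ninth chord).

E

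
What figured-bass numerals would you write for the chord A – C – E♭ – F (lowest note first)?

6/5

The notes A, C, Eb, F stack in thirds as F–A–C–Eb — an F dominant seventh chord. The bass A is the third, so this is first inversion: figured 6/5.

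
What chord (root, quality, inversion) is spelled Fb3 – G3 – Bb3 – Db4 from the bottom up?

The pitch classes Fb, G, Bb, Db arrange in thirds as G–Bb–Db–Fb: a G diminished seventh chord.
The lowest note is Fb, the seventh of the chord, so this is third inversion (figured bass 4/2).

G diminished seventh, third inversion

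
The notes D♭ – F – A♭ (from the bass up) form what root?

Db, F, Ab are the tones of a Db major triad (Db–F–Ab), making Db the root.

Db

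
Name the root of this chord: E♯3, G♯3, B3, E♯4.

E#

E#, G#, B are the tones of an E# diminished triad (E#–G#–B), making E# the root.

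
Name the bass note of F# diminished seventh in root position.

F# diminished seventh is F#–A–C–Eb. Root position places the root in the bass: F#.

F#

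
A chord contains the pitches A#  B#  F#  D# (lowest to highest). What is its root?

B#

The distinct letter names are A#, B#, F#, D#. Arranged as a stack of thirds they read B#–D#–F#–A#, so B# is the root (a B# half-diminished seventh chord).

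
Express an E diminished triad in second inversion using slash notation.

Edim/Bb

Second inversion of E diminished has the fifth (Bb) in the bass. As a slash chord: Edim/Bb.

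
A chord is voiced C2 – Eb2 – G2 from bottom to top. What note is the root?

The distinct letter names are C, Eb, G. Arranged as a stack of thirds they read C–Eb–G, so C is the root (a C minor triad).

C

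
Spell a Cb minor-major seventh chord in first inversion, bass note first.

The chord tones are Cb–Ebb–Gb–Bb. With the third (Ebb) lowest for first inversion: Ebb, Gb, Bb, Cb.

Ebb, Gb, Bb, Cb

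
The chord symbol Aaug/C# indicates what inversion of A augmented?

first inversion

Aaug/C# means A augmented with C# in the bass. C# is the third of A augmented (A–C#–E#), so this is first inversion.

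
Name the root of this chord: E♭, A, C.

Eb, A, C are the tones of an A diminished triad (A–C–Eb), making A the root.

A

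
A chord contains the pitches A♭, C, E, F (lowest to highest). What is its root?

F

Ab, C, E, F are the tones of an F minor-major seventh chord (F–Ab–C–E), making F the root.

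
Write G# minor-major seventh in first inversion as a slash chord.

G#m(maj7)/B

First inversion of G# minor-major seventh has the third (B) in the bass. As a slash chord: G#m(maj7)/B.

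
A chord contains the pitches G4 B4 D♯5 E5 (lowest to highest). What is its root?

E

G, B, D#, E are the tones of an E minor-major seventh chord (E–G–B–D#), making E the root.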